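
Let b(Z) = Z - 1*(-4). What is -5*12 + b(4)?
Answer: -52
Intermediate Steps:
b(Z) = 4 + Z (b(Z) = Z + 4 = 4 + Z)
-5*12 + b(4) = -5*12 + (4 + 4) = -60 + 8 = -52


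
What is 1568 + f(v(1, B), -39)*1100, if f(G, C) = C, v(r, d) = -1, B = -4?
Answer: -41332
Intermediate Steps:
1568 + f(v(1, B), -39)*1100 = 1568 - 39*1100 = 1568 - 42900 = -41332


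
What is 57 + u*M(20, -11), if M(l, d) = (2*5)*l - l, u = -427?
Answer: -76803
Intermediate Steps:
M(l, d) = 9*l (M(l, d) = 10*l - l = 9*l)
57 + u*M(20, -11) = 57 - 3843*20 = 57 - 427*180 = 57 - 76860 = -76803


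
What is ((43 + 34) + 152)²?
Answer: 52441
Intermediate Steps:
((43 + 34) + 152)² = (77 + 152)² = 229² = 52441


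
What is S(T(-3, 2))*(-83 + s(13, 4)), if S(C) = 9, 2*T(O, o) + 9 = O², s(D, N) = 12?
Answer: -639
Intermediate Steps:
T(O, o) = -9/2 + O²/2
S(T(-3, 2))*(-83 + s(13, 4)) = 9*(-83 + 12) = 9*(-71) = -639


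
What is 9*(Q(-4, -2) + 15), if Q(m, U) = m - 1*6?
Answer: 45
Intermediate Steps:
Q(m, U) = -6 + m (Q(m, U) = m - 6 = -6 + m)
9*(Q(-4, -2) + 15) = 9*((-6 - 4) + 15) = 9*(-10 + 15) = 9*5 = 45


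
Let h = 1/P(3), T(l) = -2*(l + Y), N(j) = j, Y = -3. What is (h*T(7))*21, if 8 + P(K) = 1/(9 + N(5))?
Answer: 784/37 ≈ 21.189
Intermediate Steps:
T(l) = 6 - 2*l (T(l) = -2*(l - 3) = -2*(-3 + l) = 6 - 2*l)
P(K) = -111/14 (P(K) = -8 + 1/(9 + 5) = -8 + 1/14 = -111/14)
h = -14/111 (h = 1/(-111/14) = -14/111 ≈ -0.12613)
(h*T(7))*21 = -14*(6 - 2*7)/111*21 = -14*(6 - 14)/111*21 = -14/111*(-8)*21 = (112/111)*21 = 784/37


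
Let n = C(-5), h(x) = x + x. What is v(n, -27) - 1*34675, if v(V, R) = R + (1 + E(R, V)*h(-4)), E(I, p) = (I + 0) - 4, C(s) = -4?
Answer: -34453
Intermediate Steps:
E(I, p) = -4 + I (E(I, p) = I - 4 = -4 + I)
h(x) = 2*x
n = -4
v(V, R) = 33 - 7*R (v(V, R) = R + (1 + (-4 + R)*(2*(-4))) = R + (1 + (-4 + R)*(-8)) = R + (1 + (32 - 8*R)) = R + (33 - 8*R) = 33 - 7*R)
v(n, -27) - 1*34675 = (33 - 7*(-27)) - 1*34675 = (33 + 189) - 34675 = 222 - 34675 = -34453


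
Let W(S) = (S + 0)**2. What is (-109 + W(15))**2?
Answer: 13456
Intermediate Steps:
W(S) = S**2
(-109 + W(15))**2 = (-109 + 15**2)**2 = (-109 + 225)**2 = 116**2 = 13456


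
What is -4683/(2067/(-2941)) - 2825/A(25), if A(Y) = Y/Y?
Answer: 2644476/689 ≈ 3838.1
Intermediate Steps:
A(Y) = 1
-4683/(2067/(-2941)) - 2825/A(25) = -4683/(2067/(-2941)) - 2825/1 = -4683/(2067*(-1/2941)) - 2825*1 = -4683/(-2067/2941) - 2825 = -4683*(-2941/2067) - 2825 = 4590901/689 - 2825 = 2644476/689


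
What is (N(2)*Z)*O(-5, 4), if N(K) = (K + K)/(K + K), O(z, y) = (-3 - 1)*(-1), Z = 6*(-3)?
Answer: -72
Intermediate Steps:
Z = -18
O(z, y) = 4 (O(z, y) = -4*(-1) = 4)
N(K) = 1 (N(K) = (2*K)/((2*K)) = (2*K)*(1/(2*K)) = 1)
(N(2)*Z)*O(-5, 4) = (1*(-18))*4 = -18*4 = -72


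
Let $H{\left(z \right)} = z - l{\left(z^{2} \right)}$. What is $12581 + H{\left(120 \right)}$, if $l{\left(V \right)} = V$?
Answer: $-1699$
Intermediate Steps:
$H{\left(z \right)} = z - z^{2}$
$12581 + H{\left(120 \right)} = 12581 + 120 \left(1 - 120\right) = 12581 + 120 \left(-119\right) = 12581 - 14280 = -1699$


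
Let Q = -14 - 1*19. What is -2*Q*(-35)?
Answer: -2310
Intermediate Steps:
Q = -33 (Q = -14 - 19 = -33)
-2*Q*(-35) = -2*(-33)*(-35) = 66*(-35) = -2310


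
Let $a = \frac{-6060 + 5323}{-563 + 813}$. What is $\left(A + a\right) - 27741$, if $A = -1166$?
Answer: $- \frac{7227487}{250} \approx -28910.0$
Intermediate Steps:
$a = - \frac{737}{250} \approx -2.948$
$\left(A + a\right) - 27741 = \left(-1166 - \frac{737}{250}\right) - 27741 = - \frac{292237}{250} - 27741 = - \frac{7227487}{250}$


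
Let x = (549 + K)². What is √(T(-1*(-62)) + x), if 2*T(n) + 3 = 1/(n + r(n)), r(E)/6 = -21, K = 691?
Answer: √393625214/16 ≈ 1240.0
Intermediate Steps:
r(E) = -126 (r(E) = 6*(-21) = -126)
T(n) = -3/2 + 1/(2*(-126 + n)) (T(n) = -3/2 + 1/(2*(n - 126)) = -3/2 + 1/(2*(-126 + n)))
x = 1537600 (x = (549 + 691)² = 1240² = 1537600)
√(T(-1*(-62)) + x) = √((379 - (-3)*(-62))/(2*(-126 - 1*(-62))) + 1537600) = √((379 - 3*62)/(2*(-126 + 62)) + 1537600) = √((½)*(379 - 186)/(-64) + 1537600) = √((½)*(-1/64)*193 + 1537600) = √(-193/128 + 1537600) = √(196812607/128) = √393625214/16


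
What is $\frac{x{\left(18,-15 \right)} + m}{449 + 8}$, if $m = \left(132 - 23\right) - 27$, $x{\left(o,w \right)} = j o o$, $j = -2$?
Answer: $- \frac{566}{457} \approx -1.2385$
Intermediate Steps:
$x{\left(o,w \right)} = - 2 o^{2}$ ($x{\left(o,w \right)} = - 2 o o = - 2 o^{2}$)
$m = 82$ ($m = 109 - 27 = 82$)
$\frac{x{\left(18,-15 \right)} + m}{449 + 8} = \frac{- 2 \cdot 18^{2} + 82}{449 + 8} = \frac{\left(-2\right) 324 + 82}{457} = \left(-648 + 82\right) \frac{1}{457} = \left(-566\right) \frac{1}{457} = - \frac{566}{457}$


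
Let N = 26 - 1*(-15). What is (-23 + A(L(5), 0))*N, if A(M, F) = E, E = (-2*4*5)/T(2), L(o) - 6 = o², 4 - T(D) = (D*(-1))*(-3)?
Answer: -123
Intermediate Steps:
N = 41 (N = 26 + 15 = 41)
T(D) = 4 - 3*D (T(D) = 4 - D*(-1)*(-3) = 4 - (-D)*(-3) = 4 - 3*D)
L(o) = 6 + o²
E = 20 (E = (-2*4*5)/(4 - 3*2) = (-8*5)/(4 - 6) = -40/(-2) = -40*(-½) = 20)
A(M, F) = 20
(-23 + A(L(5), 0))*N = (-23 + 20)*41 = -3*41 = -123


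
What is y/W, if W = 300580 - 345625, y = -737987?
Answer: 737987/45045 ≈ 16.383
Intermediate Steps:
W = -45045
y/W = -737987/(-45045) = -737987*(-1/45045) = 737987/45045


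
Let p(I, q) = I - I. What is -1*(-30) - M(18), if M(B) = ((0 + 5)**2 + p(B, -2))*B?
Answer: -420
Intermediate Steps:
p(I, q) = 0
M(B) = 25*B (M(B) = ((0 + 5)**2 + 0)*B = (5**2 + 0)*B = (25 + 0)*B = 25*B)
-1*(-30) - M(18) = -1*(-30) - 25*18 = 30 - 1*450 = 30 - 450 = -420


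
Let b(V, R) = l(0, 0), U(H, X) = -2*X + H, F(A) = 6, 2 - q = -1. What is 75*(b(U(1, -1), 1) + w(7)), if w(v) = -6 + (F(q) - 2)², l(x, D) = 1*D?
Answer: 750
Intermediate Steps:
q = 3 (q = 2 - 1*(-1) = 2 + 1 = 3)
l(x, D) = D
U(H, X) = H - 2*X
b(V, R) = 0
w(v) = 10 (w(v) = -6 + (6 - 2)² = -6 + 4² = -6 + 16 = 10)
75*(b(U(1, -1), 1) + w(7)) = 75*(0 + 10) = 75*10 = 750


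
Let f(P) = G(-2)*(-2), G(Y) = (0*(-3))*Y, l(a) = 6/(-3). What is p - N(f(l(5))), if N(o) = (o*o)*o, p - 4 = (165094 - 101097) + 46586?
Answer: 110587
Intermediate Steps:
l(a) = -2 (l(a) = 6*(-⅓) = -2)
G(Y) = 0 (G(Y) = 0*Y = 0)
p = 110587 (p = 4 + ((165094 - 101097) + 46586) = 4 + (63997 + 46586) = 4 + 110583 = 110587)
f(P) = 0 (f(P) = 0*(-2) = 0)
N(o) = o³ (N(o) = o²*o = o³)
p - N(f(l(5))) = 110587 - 1*0³ = 110587 - 1*0 = 110587 + 0 = 110587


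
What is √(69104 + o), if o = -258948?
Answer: 2*I*√47461 ≈ 435.71*I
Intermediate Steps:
√(69104 + o) = √(69104 - 258948) = √(-189844) = 2*I*√47461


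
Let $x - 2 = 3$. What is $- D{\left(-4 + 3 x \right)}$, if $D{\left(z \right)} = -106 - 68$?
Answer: $174$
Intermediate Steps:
$x = 5$ ($x = 2 + 3 = 5$)
$D{\left(z \right)} = -174$ ($D{\left(z \right)} = -106 - 68 = -174$)
$- D{\left(-4 + 3 x \right)} = \left(-1\right) \left(-174\right) = 174$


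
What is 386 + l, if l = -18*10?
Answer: 206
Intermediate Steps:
l = -180
386 + l = 386 - 180 = 206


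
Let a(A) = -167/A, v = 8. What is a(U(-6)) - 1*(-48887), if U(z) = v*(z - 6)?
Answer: 4693319/96 ≈ 48889.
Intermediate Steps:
U(z) = -48 + 8*z (U(z) = 8*(z - 6) = 8*(-6 + z) = -48 + 8*z)
a(U(-6)) - 1*(-48887) = -167/(-48 + 8*(-6)) - 1*(-48887) = -167/(-48 - 48) + 48887 = -167/(-96) + 48887 = -167*(-1/96) + 48887 = 167/96 + 48887 = 4693319/96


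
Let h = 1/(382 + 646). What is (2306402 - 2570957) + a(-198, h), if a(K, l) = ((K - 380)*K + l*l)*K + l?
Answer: -12113104966649/528392 ≈ -2.2924e+7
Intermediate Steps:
h = 1/1028 ≈ 0.00097276
a(K, l) = l + K*(l² + K*(-380 + K)) (a(K, l) = ((-380 + K)*K + l²)*K + l = (K*(-380 + K) + l²)*K + l = (l² + K*(-380 + K))*K + l = K*(l² + K*(-380 + K)) + l = l + K*(l² + K*(-380 + K)))
(2306402 - 2570957) + a(-198, h) = (2306402 - 2570957) + (1/1028 + (-198)³ - 380*(-198)² - 198*(1/1028)²) = -264555 + (1/1028 - 7762392 - 380*39204 - 198*1/1056784) = -264555 + (1/1028 - 7762392 - 14897520 - 99/528392) = -264555 - 11973316221089/528392 = -12113104966649/528392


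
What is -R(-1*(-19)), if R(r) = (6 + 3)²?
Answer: -81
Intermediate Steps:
R(r) = 81 (R(r) = 9² = 81)
-R(-1*(-19)) = -1*81 = -81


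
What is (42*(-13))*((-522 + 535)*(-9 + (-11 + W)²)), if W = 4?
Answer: -283920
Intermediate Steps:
(42*(-13))*((-522 + 535)*(-9 + (-11 + W)²)) = (42*(-13))*((-522 + 535)*(-9 + (-11 + 4)²)) = -7098*(-9 + (-7)²) = -7098*(-9 + 49) = -7098*40 = -546*520 = -283920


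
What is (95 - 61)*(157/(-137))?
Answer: -5338/137 ≈ -38.964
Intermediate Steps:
(95 - 61)*(157/(-137)) = 34*(157*(-1/137)) = 34*(-157/137) = -5338/137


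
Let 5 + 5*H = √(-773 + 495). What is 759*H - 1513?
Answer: -2272 + 759*I*√278/5 ≈ -2272.0 + 2531.0*I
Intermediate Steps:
H = -1 + I*√278/5 (H = -1 + √(-773 + 495)/5 = -1 + √(-278)/5 = -1 + (I*√278)/5 = -1 + I*√278/5 ≈ -1.0 + 3.3347*I)
759*H - 1513 = 759*(-1 + I*√278/5) - 1513 = (-759 + 759*I*√278/5) - 1513 = -2272 + 759*I*√278/5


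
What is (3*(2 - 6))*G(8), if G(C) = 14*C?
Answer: -1344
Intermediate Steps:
(3*(2 - 6))*G(8) = (3*(2 - 6))*(14*8) = (3*(-4))*112 = -12*112 = -1344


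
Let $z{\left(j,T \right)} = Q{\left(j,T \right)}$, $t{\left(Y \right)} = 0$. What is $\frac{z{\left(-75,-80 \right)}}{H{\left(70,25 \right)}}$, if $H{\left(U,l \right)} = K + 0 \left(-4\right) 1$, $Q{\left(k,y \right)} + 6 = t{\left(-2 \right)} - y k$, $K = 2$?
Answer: $-3003$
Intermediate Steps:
$Q{\left(k,y \right)} = -6 - k y$ ($Q{\left(k,y \right)} = -6 + \left(0 - y k\right) = -6 + \left(0 - k y\right) = -6 - k y$)
$z{\left(j,T \right)} = -6 - T j$ ($z{\left(j,T \right)} = -6 - j T = -6 - T j$)
$H{\left(U,l \right)} = 2$ ($H{\left(U,l \right)} = 2 + 0 \left(-4\right) 1 = 2 + 0 \cdot 1 = 2 + 0 = 2$)
$\frac{z{\left(-75,-80 \right)}}{H{\left(70,25 \right)}} = \frac{-6 - \left(-80\right) \left(-75\right)}{2} = \left(-6 - 6000\right) \frac{1}{2} = \left(-6006\right) \frac{1}{2} = -3003$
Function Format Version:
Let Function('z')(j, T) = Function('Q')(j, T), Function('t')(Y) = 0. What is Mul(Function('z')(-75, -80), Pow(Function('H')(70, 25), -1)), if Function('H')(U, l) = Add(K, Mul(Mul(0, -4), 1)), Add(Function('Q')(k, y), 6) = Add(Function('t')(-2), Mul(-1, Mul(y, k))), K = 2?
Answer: -3003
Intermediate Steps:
Function('Q')(k, y) = Add(-6, Mul(-1, k, y)) (Function('Q')(k, y) = Add(-6, Add(0, Mul(-1, Mul(y, k)))) = Add(-6, Add(0, Mul(-1, Mul(k, y)))) = Add(-6, Add(0, Mul(-1, k, y))) = Add(-6, Mul(-1, k, y)))
Function('z')(j, T) = Add(-6, Mul(-1, T, j)) (Function('z')(j, T) = Add(-6, Mul(-1, j, T)) = Add(-6, Mul(-1, T, j)))
Function('H')(U, l) = 2 (Function('H')(U, l) = Add(2, Mul(Mul(0, -4), 1)) = Add(2, Mul(0, 1)) = Add(2, 0) = 2)
Mul(Function('z')(-75, -80), Pow(Function('H')(70, 25), -1)) = Mul(Add(-6, Mul(-1, -80, -75)), Pow(2, -1)) = Mul(Add(-6, -6000), Rational(1, 2)) = Mul(-6006, Rational(1, 2)) = -3003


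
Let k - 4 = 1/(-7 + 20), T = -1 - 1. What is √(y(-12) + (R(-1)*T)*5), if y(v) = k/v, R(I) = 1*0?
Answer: I*√2067/78 ≈ 0.58288*I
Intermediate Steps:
R(I) = 0
T = -2
k = 53/13 (k = 4 + 1/(-7 + 20) = 4 + 1/13 = 53/13 ≈ 4.0769)
y(v) = 53/(13*v)
√(y(-12) + (R(-1)*T)*5) = √((53/13)/(-12) + (0*(-2))*5) = √((53/13)*(-1/12) + 0*5) = √(-53/156 + 0) = √(-53/156) = I*√2067/78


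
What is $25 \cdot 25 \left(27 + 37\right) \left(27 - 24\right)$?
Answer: $120000$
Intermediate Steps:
$25 \cdot 25 \left(27 + 37\right) \left(27 - 24\right) = 625 \cdot 64 \cdot 3 = 625 \cdot 192 = 120000$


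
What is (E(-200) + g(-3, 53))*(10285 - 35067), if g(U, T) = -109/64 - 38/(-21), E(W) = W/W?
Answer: -18425417/672 ≈ -27419.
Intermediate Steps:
E(W) = 1
g(U, T) = 143/1344 (g(U, T) = -109*1/64 - 38*(-1/21) = -109/64 + 38/21 = 143/1344)
(E(-200) + g(-3, 53))*(10285 - 35067) = (1 + 143/1344)*(10285 - 35067) = (1487/1344)*(-24782) = -18425417/672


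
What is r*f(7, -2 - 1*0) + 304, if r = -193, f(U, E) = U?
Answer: -1047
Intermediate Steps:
r*f(7, -2 - 1*0) + 304 = -193*7 + 304 = -1351 + 304 = -1047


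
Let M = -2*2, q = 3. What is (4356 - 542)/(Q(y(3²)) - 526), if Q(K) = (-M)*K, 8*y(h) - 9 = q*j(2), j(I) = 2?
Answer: -7628/1037 ≈ -7.3558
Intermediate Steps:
M = -4
y(h) = 15/8 (y(h) = 9/8 + (3*2)/8 = 9/8 + (⅛)*6 = 9/8 + ¾ = 15/8)
Q(K) = 4*K (Q(K) = (-1*(-4))*K = 4*K)
(4356 - 542)/(Q(y(3²)) - 526) = (4356 - 542)/(4*(15/8) - 526) = 3814/(15/2 - 526) = 3814/(-1037/2) = 3814*(-2/1037) = -7628/1037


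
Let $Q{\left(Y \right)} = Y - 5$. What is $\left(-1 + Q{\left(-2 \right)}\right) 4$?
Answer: $-32$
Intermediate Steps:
$Q{\left(Y \right)} = -5 + Y$
$\left(-1 + Q{\left(-2 \right)}\right) 4 = \left(-1 - 7\right) 4 = \left(-8\right) 4 = -32$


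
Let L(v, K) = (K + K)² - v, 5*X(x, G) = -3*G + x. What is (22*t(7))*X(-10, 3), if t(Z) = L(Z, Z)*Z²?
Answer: -3871098/5 ≈ -7.7422e+5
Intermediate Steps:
X(x, G) = -3*G/5 + x/5 (X(x, G) = (-3*G + x)/5 = (x - 3*G)/5 = -3*G/5 + x/5)
L(v, K) = -v + 4*K² (L(v, K) = (2*K)² - v = 4*K² - v = -v + 4*K²)
t(Z) = Z²*(-Z + 4*Z²) (t(Z) = (-Z + 4*Z²)*Z² = Z²*(-Z + 4*Z²))
(22*t(7))*X(-10, 3) = (22*(7³*(-1 + 4*7)))*(-⅗*3 + (⅕)*(-10)) = (22*(343*(-1 + 28)))*(-9/5 - 2) = (22*(343*27))*(-19/5) = (22*9261)*(-19/5) = 203742*(-19/5) = -3871098/5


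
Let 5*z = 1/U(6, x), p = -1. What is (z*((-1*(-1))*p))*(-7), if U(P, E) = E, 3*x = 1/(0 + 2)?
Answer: 42/5 ≈ 8.4000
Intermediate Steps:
x = 1/6 (x = 1/(3*(0 + 2)) = (1/3)/2 = (1/3)*(1/2) = 1/6 ≈ 0.16667)
z = 6/5 (z = 1/(5*(1/6)) = (1/5)*6 = 6/5 ≈ 1.2000)
(z*((-1*(-1))*p))*(-7) = (6*(-1*(-1)*(-1))/5)*(-7) = (6*(1*(-1))/5)*(-7) = ((6/5)*(-1))*(-7) = -6/5*(-7) = 42/5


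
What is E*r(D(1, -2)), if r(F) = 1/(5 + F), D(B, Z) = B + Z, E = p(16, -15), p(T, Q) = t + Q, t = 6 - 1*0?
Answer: -9/4 ≈ -2.2500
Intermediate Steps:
t = 6 (t = 6 + 0 = 6)
p(T, Q) = 6 + Q
E = -9 (E = 6 - 15 = -9)
E*r(D(1, -2)) = -9/(5 + (1 - 2)) = -9/(5 - 1) = -9/4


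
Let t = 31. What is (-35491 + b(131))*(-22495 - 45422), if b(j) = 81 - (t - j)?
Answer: 2398149270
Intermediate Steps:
b(j) = 50 + j (b(j) = 81 - (31 - j) = 81 + (-31 + j) = 50 + j)
(-35491 + b(131))*(-22495 - 45422) = (-35491 + (50 + 131))*(-22495 - 45422) = (-35491 + 181)*(-67917) = -35310*(-67917) = 2398149270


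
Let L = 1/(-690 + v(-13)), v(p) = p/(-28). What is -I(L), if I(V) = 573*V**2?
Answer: -449232/372760249 ≈ -0.0012052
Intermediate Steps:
v(p) = -p/28 (v(p) = p*(-1/28) = -p/28)
L = -28/19307 (L = 1/(-690 - 1/28*(-13)) = 1/(-690 + 13/28) = 1/(-19307/28) = -28/19307 ≈ -0.0014503)
-I(L) = -573*(-28/19307)**2 = -573*784/372760249 = -1*449232/372760249 = -449232/372760249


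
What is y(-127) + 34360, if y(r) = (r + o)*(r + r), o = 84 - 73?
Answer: 63824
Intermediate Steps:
o = 11
y(r) = 2*r*(11 + r) (y(r) = (r + 11)*(r + r) = (11 + r)*(2*r) = 2*r*(11 + r))
y(-127) + 34360 = 2*(-127)*(11 - 127) + 34360 = 2*(-127)*(-116) + 34360 = 29464 + 34360 = 63824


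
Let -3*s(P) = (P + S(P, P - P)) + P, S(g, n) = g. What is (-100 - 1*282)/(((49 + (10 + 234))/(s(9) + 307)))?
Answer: -113836/293 ≈ -388.52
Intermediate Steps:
s(P) = -P (s(P) = -((P + P) + P)/3 = -(2*P + P)/3 = -P)
(-100 - 1*282)/(((49 + (10 + 234))/(s(9) + 307))) = (-100 - 1*282)/(((49 + (10 + 234))/(-1*9 + 307))) = (-100 - 282)/(((49 + 244)/(-9 + 307))) = -382/(293/298) = -382/(293*(1/298)) = -382/293/298 = -382*298/293 = -113836/293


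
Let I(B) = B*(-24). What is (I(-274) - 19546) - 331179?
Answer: -344149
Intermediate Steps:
I(B) = -24*B
(I(-274) - 19546) - 331179 = (-24*(-274) - 19546) - 331179 = (6576 - 19546) - 331179 = -12970 - 331179 = -344149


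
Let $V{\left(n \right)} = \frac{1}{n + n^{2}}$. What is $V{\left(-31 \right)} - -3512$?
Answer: $\frac{3266161}{930} \approx 3512.0$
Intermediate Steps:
$V{\left(-31 \right)} - -3512 = \frac{1}{\left(-31\right) \left(1 - 31\right)} - -3512 = - \frac{1}{31 \left(-30\right)} + 3512 = \left(- \frac{1}{31}\right) \left(- \frac{1}{30}\right) + 3512 = \frac{1}{930} + 3512 = \frac{3266161}{930}$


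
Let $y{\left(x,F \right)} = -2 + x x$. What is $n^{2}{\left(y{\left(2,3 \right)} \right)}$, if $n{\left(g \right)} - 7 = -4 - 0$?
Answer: $9$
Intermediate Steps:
$y{\left(x,F \right)} = -2 + x^{2}$
$n{\left(g \right)} = 3$ ($n{\left(g \right)} = 7 - 4 = 3$)
$n^{2}{\left(y{\left(2,3 \right)} \right)} = 3^{2} = 9$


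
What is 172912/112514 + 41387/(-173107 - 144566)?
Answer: 248875529/176943861 ≈ 1.4065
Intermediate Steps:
172912/112514 + 41387/(-173107 - 144566) = 172912*(1/112514) + 41387/(-317673) = 856/557 + 41387*(-1/317673) = 856/557 - 41387/317673 = 248875529/176943861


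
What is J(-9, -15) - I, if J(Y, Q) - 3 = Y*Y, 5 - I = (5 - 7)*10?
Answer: 59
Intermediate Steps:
I = 25 (I = 5 - (5 - 7)*10 = 5 - (-2)*10 = 5 - 1*(-20) = 5 + 20 = 25)
J(Y, Q) = 3 + Y² (J(Y, Q) = 3 + Y*Y = 3 + Y²)
J(-9, -15) - I = (3 + (-9)²) - 1*25 = (3 + 81) - 25 = 84 - 25 = 59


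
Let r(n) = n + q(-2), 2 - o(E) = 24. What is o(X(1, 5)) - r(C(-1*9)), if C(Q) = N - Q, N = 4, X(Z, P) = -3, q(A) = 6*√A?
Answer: -35 - 6*I*√2 ≈ -35.0 - 8.4853*I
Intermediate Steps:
o(E) = -22 (o(E) = 2 - 1*24 = 2 - 24 = -22)
C(Q) = 4 - Q
r(n) = n + 6*I*√2 (r(n) = n + 6*√(-2) = n + 6*(I*√2) = n + 6*I*√2)
o(X(1, 5)) - r(C(-1*9)) = -22 - ((4 - (-1)*9) + 6*I*√2) = -22 - ((4 - 1*(-9)) + 6*I*√2) = -22 - ((4 + 9) + 6*I*√2) = -22 - (13 + 6*I*√2) = -22 + (-13 - 6*I*√2) = -35 - 6*I*√2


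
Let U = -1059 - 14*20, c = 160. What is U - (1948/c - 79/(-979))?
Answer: -52915173/39160 ≈ -1351.3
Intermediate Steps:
U = -1339 (U = -1059 - 280 = -1339)
U - (1948/c - 79/(-979)) = -1339 - (1948/160 - 79/(-979)) = -1339 - (1948*(1/160) - 79*(-1/979)) = -1339 - (487/40 + 79/979) = -1339 - 1*479933/39160 = -1339 - 479933/39160 = -52915173/39160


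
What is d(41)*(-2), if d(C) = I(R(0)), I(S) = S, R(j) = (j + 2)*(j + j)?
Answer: 0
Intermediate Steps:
R(j) = 2*j*(2 + j) (R(j) = (2 + j)*(2*j) = 2*j*(2 + j))
d(C) = 0 (d(C) = 2*0*(2 + 0) = 2*0*2 = 0)
d(41)*(-2) = 0*(-2) = 0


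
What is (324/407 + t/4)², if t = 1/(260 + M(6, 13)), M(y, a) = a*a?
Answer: 2558437561/4031234064 ≈ 0.63465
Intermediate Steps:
M(y, a) = a²
t = 1/429 (t = 1/(260 + 13²) = 1/(260 + 169) = 1/429 ≈ 0.0023310)
(324/407 + t/4)² = (324/407 + (1/429)/4)² = (324*(1/407) + (1/429)*(¼))² = (324/407 + 1/1716)² = (50581/63492)² = 2558437561/4031234064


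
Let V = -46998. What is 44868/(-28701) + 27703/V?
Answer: -35849507/16652958 ≈ -2.1527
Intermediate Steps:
44868/(-28701) + 27703/V = 44868/(-28701) + 27703/(-46998) = 44868*(-1/28701) + 27703*(-1/46998) = -14956/9567 - 27703/46998 = -35849507/16652958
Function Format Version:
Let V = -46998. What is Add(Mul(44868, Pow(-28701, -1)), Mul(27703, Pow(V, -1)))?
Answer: Rational(-35849507, 16652958) ≈ -2.1527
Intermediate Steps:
Add(Mul(44868, Pow(-28701, -1)), Mul(27703, Pow(V, -1))) = Add(Mul(44868, Pow(-28701, -1)), Mul(27703, Pow(-46998, -1))) = Add(Mul(44868, Rational(-1, 28701)), Mul(27703, Rational(-1, 46998))) = Add(Rational(-14956, 9567), Rational(-27703, 46998)) = Rational(-35849507, 16652958)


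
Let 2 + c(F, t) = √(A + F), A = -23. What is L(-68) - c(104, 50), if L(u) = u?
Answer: -75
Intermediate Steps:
c(F, t) = -2 + √(-23 + F)
L(-68) - c(104, 50) = -68 - (-2 + √(-23 + 104)) = -68 - (-2 + √81) = -68 - (-2 + 9) = -68 - 1*7 = -68 - 7 = -75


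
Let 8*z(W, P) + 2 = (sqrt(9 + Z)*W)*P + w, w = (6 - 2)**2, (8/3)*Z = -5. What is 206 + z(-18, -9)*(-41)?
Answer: 537/4 - 3321*sqrt(114)/16 ≈ -2081.9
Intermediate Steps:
Z = -15/8 (Z = (3/8)*(-5) = -15/8 ≈ -1.8750)
w = 16 (w = 4**2 = 16)
z(W, P) = 7/4 + P*W*sqrt(114)/32 (z(W, P) = -1/4 + ((sqrt(9 - 15/8)*W)*P + 16)/8 = -1/4 + ((sqrt(57/8)*W)*P + 16)/8 = -1/4 + (((sqrt(114)/4)*W)*P + 16)/8 = -1/4 + ((W*sqrt(114)/4)*P + 16)/8 = -1/4 + (P*W*sqrt(114)/4 + 16)/8 = -1/4 + (16 + P*W*sqrt(114)/4)/8 = -1/4 + (2 + P*W*sqrt(114)/32) = 7/4 + P*W*sqrt(114)/32)
206 + z(-18, -9)*(-41) = 206 + (7/4 + (1/32)*(-9)*(-18)*sqrt(114))*(-41) = 206 + (7/4 + 81*sqrt(114)/16)*(-41) = 206 + (-287/4 - 3321*sqrt(114)/16) = 537/4 - 3321*sqrt(114)/16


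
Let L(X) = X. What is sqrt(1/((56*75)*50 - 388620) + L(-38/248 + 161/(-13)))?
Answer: 2*I*sqrt(6006569994555)/1384305 ≈ 3.5409*I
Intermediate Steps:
sqrt(1/((56*75)*50 - 388620) + L(-38/248 + 161/(-13))) = sqrt(1/((56*75)*50 - 388620) + (-38/248 + 161/(-13))) = sqrt(1/(4200*50 - 388620) + (-38*1/248 + 161*(-1/13))) = sqrt(1/(210000 - 388620) + (-19/124 - 161/13)) = sqrt(1/(-178620) - 20211/1612) = sqrt(-1/178620 - 20211/1612) = sqrt(-17356204/1384305) = 2*I*sqrt(6006569994555)/1384305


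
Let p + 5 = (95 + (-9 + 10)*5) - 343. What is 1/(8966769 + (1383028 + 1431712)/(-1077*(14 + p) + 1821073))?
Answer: 2073091/18588930927719 ≈ 1.1152e-7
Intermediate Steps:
p = -248 (p = -5 + ((95 + (-9 + 10)*5) - 343) = -5 + ((95 + 1*5) - 343) = -5 + ((95 + 5) - 343) = -5 + (100 - 343) = -5 - 243 = -248)
1/(8966769 + (1383028 + 1431712)/(-1077*(14 + p) + 1821073)) = 1/(8966769 + (1383028 + 1431712)/(-1077*(14 - 248) + 1821073)) = 1/(8966769 + 2814740/(-1077*(-234) + 1821073)) = 1/(8966769 + 2814740/(252018 + 1821073)) = 1/(8966769 + 2814740/2073091) = 1/(18588930927719/2073091) = 2073091/18588930927719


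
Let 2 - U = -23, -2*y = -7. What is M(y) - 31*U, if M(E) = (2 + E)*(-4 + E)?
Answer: -3111/4 ≈ -777.75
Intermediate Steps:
y = 7/2 (y = -½*(-7) = 7/2 ≈ 3.5000)
M(E) = (-4 + E)*(2 + E)
U = 25 (U = 2 - 1*(-23) = 2 + 23 = 25)
M(y) - 31*U = (-8 + (7/2)² - 2*7/2) - 31*25 = (-8 + 49/4 - 7) - 775 = -11/4 - 775 = -3111/4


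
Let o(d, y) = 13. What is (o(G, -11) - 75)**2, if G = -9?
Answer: 3844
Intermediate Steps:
(o(G, -11) - 75)**2 = (13 - 75)**2 = (-62)**2 = 3844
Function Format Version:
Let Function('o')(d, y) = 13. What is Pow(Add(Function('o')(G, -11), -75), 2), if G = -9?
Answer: 3844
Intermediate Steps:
Pow(Add(Function('o')(G, -11), -75), 2) = Pow(Add(13, -75), 2) = Pow(-62, 2) = 3844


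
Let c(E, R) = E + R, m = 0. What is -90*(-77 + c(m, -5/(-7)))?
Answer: 48060/7 ≈ 6865.7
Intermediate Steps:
-90*(-77 + c(m, -5/(-7))) = -90*(-77 + (0 - 5/(-7))) = -90*(-77 + (0 - 5*(-1/7))) = -90*(-77 + (0 + 5/7)) = -90*(-77 + 5/7) = -90*(-534/7) = 48060/7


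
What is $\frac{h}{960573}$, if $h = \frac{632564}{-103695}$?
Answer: $- \frac{632564}{99606617235} \approx -6.3506 \cdot 10^{-6}$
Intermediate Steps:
$h = - \frac{632564}{103695}$ ($h = 632564 \left(- \frac{1}{103695}\right) = - \frac{632564}{103695} \approx -6.1002$)
$\frac{h}{960573} = - \frac{632564}{103695 \cdot 960573} = \left(- \frac{632564}{103695}\right) \frac{1}{960573} = - \frac{632564}{99606617235}$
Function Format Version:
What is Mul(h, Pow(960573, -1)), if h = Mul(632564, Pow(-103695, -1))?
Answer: Rational(-632564, 99606617235) ≈ -6.3506e-6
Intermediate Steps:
h = Rational(-632564, 103695) (h = Mul(632564, Rational(-1, 103695)) = Rational(-632564, 103695) ≈ -6.1002)
Mul(h, Pow(960573, -1)) = Mul(Rational(-632564, 103695), Pow(960573, -1)) = Mul(Rational(-632564, 103695), Rational(1, 960573)) = Rational(-632564, 99606617235)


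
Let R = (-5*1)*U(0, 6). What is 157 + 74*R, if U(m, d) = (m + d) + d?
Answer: -4283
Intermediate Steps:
U(m, d) = m + 2*d (U(m, d) = (d + m) + d = m + 2*d)
R = -60 (R = (-5*1)*(0 + 2*6) = -5*(0 + 12) = -5*12 = -60)
157 + 74*R = 157 + 74*(-60) = 157 - 4440 = -4283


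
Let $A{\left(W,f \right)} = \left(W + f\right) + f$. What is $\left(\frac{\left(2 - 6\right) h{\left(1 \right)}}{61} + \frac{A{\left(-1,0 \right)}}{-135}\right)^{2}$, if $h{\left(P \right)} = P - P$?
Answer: $\frac{1}{18225} \approx 5.487 \cdot 10^{-5}$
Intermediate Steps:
$h{\left(P \right)} = 0$
$A{\left(W,f \right)} = W + 2 f$
$\left(\frac{\left(2 - 6\right) h{\left(1 \right)}}{61} + \frac{A{\left(-1,0 \right)}}{-135}\right)^{2} = \left(\frac{\left(2 - 6\right) 0}{61} + \frac{-1 + 2 \cdot 0}{-135}\right)^{2} = \left(\left(-4\right) 0 \cdot \frac{1}{61} + \left(-1 + 0\right) \left(- \frac{1}{135}\right)\right)^{2} = \left(0 \cdot \frac{1}{61} - - \frac{1}{135}\right)^{2} = \left(0 + \frac{1}{135}\right)^{2} = \left(\frac{1}{135}\right)^{2} = \frac{1}{18225}$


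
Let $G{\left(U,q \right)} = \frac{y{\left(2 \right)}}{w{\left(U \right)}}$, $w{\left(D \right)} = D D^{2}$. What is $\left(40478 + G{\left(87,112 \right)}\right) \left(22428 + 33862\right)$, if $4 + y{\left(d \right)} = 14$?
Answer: $\frac{1500403445352760}{658503} \approx 2.2785 \cdot 10^{9}$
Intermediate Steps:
$w{\left(D \right)} = D^{3}$
$y{\left(d \right)} = 10$ ($y{\left(d \right)} = -4 + 14 = 10$)
$G{\left(U,q \right)} = \frac{10}{U^{3}}$
$\left(40478 + G{\left(87,112 \right)}\right) \left(22428 + 33862\right) = \left(40478 + \frac{10}{658503}\right) \left(22428 + 33862\right) = \left(40478 + 10 \cdot \frac{1}{658503}\right) 56290 = \left(40478 + \frac{10}{658503}\right) 56290 = \frac{26654884444}{658503} \cdot 56290 = \frac{1500403445352760}{658503}$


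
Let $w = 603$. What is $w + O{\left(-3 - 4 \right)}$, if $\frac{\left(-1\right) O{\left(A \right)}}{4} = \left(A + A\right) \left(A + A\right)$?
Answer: $-181$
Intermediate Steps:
$O{\left(A \right)} = - 16 A^{2}$ ($O{\left(A \right)} = - 4 \left(A + A\right) \left(A + A\right) = - 4 \cdot 2 A 2 A = - 4 \cdot 4 A^{2} = - 16 A^{2}$)
$w + O{\left(-3 - 4 \right)} = 603 - 16 \left(-3 - 4\right)^{2} = 603 - 16 \left(-7\right)^{2} = 603 - 784 = -181$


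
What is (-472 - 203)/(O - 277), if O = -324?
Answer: 675/601 ≈ 1.1231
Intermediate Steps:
(-472 - 203)/(O - 277) = (-472 - 203)/(-324 - 277) = -675/(-601) = -675*(-1/601) = 675/601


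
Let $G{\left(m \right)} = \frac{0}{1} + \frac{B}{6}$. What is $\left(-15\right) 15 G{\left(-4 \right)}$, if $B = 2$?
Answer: $-75$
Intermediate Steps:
$G{\left(m \right)} = \frac{1}{3}$ ($G{\left(m \right)} = \frac{0}{1} + \frac{2}{6} = 0 \cdot 1 + 2 \cdot \frac{1}{6} = 0 + \frac{1}{3} = \frac{1}{3}$)
$\left(-15\right) 15 G{\left(-4 \right)} = \left(-15\right) 15 \cdot \frac{1}{3} = \left(-225\right) \frac{1}{3} = -75$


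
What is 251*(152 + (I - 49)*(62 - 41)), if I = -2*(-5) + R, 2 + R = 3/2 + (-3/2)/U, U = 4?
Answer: -1376233/8 ≈ -1.7203e+5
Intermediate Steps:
R = -7/8 (R = -2 + (3/2 - 3/2/4) = -2 + (3*(1/2) - 3*1/2*(1/4)) = -2 + (3/2 - 3/2*1/4) = -2 + (3/2 - 3/8) = -2 + 9/8 = -7/8 ≈ -0.87500)
I = 73/8 (I = -2*(-5) - 7/8 = 10 - 7/8 = 73/8 ≈ 9.1250)
251*(152 + (I - 49)*(62 - 41)) = 251*(152 + (73/8 - 49)*(62 - 41)) = 251*(152 - 319/8*21) = 251*(152 - 6699/8) = 251*(-5483/8) = -1376233/8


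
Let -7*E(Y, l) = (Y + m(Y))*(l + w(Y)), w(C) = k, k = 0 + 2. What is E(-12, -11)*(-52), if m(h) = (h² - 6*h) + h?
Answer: -89856/7 ≈ -12837.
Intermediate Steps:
k = 2
w(C) = 2
m(h) = h² - 5*h
E(Y, l) = -(2 + l)*(Y + Y*(-5 + Y))/7 (E(Y, l) = -(Y + Y*(-5 + Y))*(l + 2)/7 = -(Y + Y*(-5 + Y))*(2 + l)/7 = -(2 + l)*(Y + Y*(-5 + Y))/7)
E(-12, -11)*(-52) = ((⅐)*(-12)*(8 - 1*(-11) - 2*(-12) - 1*(-11)*(-5 - 12)))*(-52) = ((⅐)*(-12)*(8 + 11 + 24 - 1*(-11)*(-17)))*(-52) = ((⅐)*(-12)*(8 + 11 + 24 - 187))*(-52) = ((⅐)*(-12)*(-144))*(-52) = (1728/7)*(-52) = -89856/7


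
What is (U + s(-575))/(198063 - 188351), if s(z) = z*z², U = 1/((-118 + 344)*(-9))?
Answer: -386682468751/19754208 ≈ -19575.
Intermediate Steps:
U = -1/2034 (U = 1/(226*(-9)) = 1/(-2034) = -1/2034 ≈ -0.00049164)
s(z) = z³
(U + s(-575))/(198063 - 188351) = (-1/2034 + (-575)³)/(198063 - 188351) = (-1/2034 - 190109375)/9712 = -386682468751/2034*1/9712 = -386682468751/19754208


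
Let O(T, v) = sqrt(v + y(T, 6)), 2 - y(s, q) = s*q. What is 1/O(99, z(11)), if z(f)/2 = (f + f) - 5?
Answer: -I*sqrt(62)/186 ≈ -0.042333*I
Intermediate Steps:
y(s, q) = 2 - q*s (y(s, q) = 2 - s*q = 2 - q*s)
z(f) = -10 + 4*f (z(f) = 2*((f + f) - 5) = 2*(2*f - 5) = 2*(-5 + 2*f) = -10 + 4*f)
O(T, v) = sqrt(2 + v - 6*T) (O(T, v) = sqrt(v + (2 - 1*6*T)) = sqrt(v + (2 - 6*T)) = sqrt(2 + v - 6*T))
1/O(99, z(11)) = 1/(sqrt(2 + (-10 + 4*11) - 6*99)) = 1/(sqrt(2 + (-10 + 44) - 594)) = 1/(sqrt(2 + 34 - 594)) = 1/(sqrt(-558)) = 1/(3*I*sqrt(62)) = -I*sqrt(62)/186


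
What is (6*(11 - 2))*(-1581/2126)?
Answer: -42687/1063 ≈ -40.157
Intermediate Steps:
(6*(11 - 2))*(-1581/2126) = (6*9)*(-1581*1/2126) = 54*(-1581/2126) = -42687/1063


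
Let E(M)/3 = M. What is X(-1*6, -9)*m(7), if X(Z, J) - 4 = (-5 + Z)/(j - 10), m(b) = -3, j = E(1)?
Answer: -117/7 ≈ -16.714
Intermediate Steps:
E(M) = 3*M
j = 3 (j = 3*1 = 3)
X(Z, J) = 33/7 - Z/7 (X(Z, J) = 4 + (-5 + Z)/(3 - 10) = 4 + (-5 + Z)/(-7) = 4 + (-5 + Z)*(-1/7) = 4 + (5/7 - Z/7) = 33/7 - Z/7)
X(-1*6, -9)*m(7) = (33/7 - (-1)*6/7)*(-3) = (33/7 - 1/7*(-6))*(-3) = (33/7 + 6/7)*(-3) = (39/7)*(-3) = -117/7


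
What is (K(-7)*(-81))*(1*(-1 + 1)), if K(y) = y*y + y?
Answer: 0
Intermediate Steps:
K(y) = y + y² (K(y) = y² + y = y + y²)
(K(-7)*(-81))*(1*(-1 + 1)) = (-7*(1 - 7)*(-81))*(1*(-1 + 1)) = (-7*(-6)*(-81))*(1*0) = (42*(-81))*0 = -3402*0 = 0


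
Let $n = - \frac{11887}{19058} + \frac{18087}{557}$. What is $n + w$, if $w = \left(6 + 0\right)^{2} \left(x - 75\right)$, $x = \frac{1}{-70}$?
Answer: $- \frac{991504657963}{371535710} \approx -2668.7$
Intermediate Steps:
$x = - \frac{1}{70} \approx -0.014286$
$w = - \frac{94518}{35}$ ($w = \left(6 + 0\right)^{2} \left(- \frac{1}{70} - 75\right) = 6^{2} \left(- \frac{5251}{70}\right) = 36 \left(- \frac{5251}{70}\right) = - \frac{94518}{35} \approx -2700.5$)
$n = \frac{338080987}{10615306}$ ($n = \left(-11887\right) \frac{1}{19058} + 18087 \cdot \frac{1}{557} = - \frac{11887}{19058} + \frac{18087}{557} = \frac{338080987}{10615306} \approx 31.848$)
$n + w = \frac{338080987}{10615306} - \frac{94518}{35} = - \frac{991504657963}{371535710}$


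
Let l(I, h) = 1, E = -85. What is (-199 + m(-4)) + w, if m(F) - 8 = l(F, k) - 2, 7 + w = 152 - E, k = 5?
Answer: 38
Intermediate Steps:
w = 230 (w = -7 + (152 - 1*(-85)) = -7 + (152 + 85) = -7 + 237 = 230)
m(F) = 7 (m(F) = 8 + (1 - 2) = 8 - 1 = 7)
(-199 + m(-4)) + w = (-199 + 7) + 230 = -192 + 230 = 38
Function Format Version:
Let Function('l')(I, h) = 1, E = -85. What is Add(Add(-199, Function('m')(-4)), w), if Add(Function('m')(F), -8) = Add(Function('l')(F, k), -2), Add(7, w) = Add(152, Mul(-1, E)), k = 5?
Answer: 38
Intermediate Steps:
w = 230 (w = Add(-7, Add(152, Mul(-1, -85))) = Add(-7, Add(152, 85)) = Add(-7, 237) = 230)
Function('m')(F) = 7 (Function('m')(F) = Add(8, Add(1, -2)) = Add(8, -1) = 7)
Add(Add(-199, Function('m')(-4)), w) = Add(Add(-199, 7), 230) = Add(-192, 230) = 38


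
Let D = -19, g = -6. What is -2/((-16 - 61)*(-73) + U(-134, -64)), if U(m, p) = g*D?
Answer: -2/5735 ≈ -0.00034874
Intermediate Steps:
U(m, p) = 114 (U(m, p) = -6*(-19) = 114)
-2/((-16 - 61)*(-73) + U(-134, -64)) = -2/((-16 - 61)*(-73) + 114) = -2/(-77*(-73) + 114) = -2/(5621 + 114) = -2/5735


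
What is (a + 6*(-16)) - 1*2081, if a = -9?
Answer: -2186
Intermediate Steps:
(a + 6*(-16)) - 1*2081 = (-9 + 6*(-16)) - 1*2081 = (-9 - 96) - 2081 = -105 - 2081 = -2186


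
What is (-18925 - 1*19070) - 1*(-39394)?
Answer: 1399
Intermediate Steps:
(-18925 - 1*19070) - 1*(-39394) = (-18925 - 19070) + 39394 = -37995 + 39394 = 1399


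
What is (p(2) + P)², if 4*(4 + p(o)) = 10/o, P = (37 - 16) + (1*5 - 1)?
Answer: 7921/16 ≈ 495.06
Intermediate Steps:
P = 25 (P = 21 + (5 - 1) = 21 + 4 = 25)
p(o) = -4 + 5/(2*o) (p(o) = -4 + (10/o)/4 = -4 + 5/(2*o))
(p(2) + P)² = ((-4 + (5/2)/2) + 25)² = ((-4 + (5/2)*(½)) + 25)² = ((-4 + 5/4) + 25)² = (-11/4 + 25)² = (89/4)² = 7921/16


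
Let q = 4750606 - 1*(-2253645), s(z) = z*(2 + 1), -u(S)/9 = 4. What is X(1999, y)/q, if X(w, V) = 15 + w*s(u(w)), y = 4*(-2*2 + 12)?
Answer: -215877/7004251 ≈ -0.030821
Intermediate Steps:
u(S) = -36 (u(S) = -9*4 = -36)
y = 32 (y = 4*(-4 + 12) = 4*8 = 32)
s(z) = 3*z (s(z) = z*3 = 3*z)
X(w, V) = 15 - 108*w (X(w, V) = 15 + w*(3*(-36)) = 15 + w*(-108) = 15 - 108*w)
q = 7004251 (q = 4750606 + 2253645 = 7004251)
X(1999, y)/q = (15 - 108*1999)/7004251 = (15 - 215892)*(1/7004251) = -215877*1/7004251 = -215877/7004251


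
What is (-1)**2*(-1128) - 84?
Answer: -1212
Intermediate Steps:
(-1)**2*(-1128) - 84 = 1*(-1128) - 84 = -1128 - 84 = -1212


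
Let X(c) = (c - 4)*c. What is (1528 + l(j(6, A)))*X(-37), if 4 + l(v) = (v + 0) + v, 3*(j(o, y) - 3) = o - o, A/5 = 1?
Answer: 2321010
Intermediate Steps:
A = 5 (A = 5*1 = 5)
j(o, y) = 3 (j(o, y) = 3 + (o - o)/3 = 3 + (⅓)*0 = 3 + 0 = 3)
X(c) = c*(-4 + c) (X(c) = (-4 + c)*c = c*(-4 + c))
l(v) = -4 + 2*v (l(v) = -4 + ((v + 0) + v) = -4 + (v + v) = -4 + 2*v)
(1528 + l(j(6, A)))*X(-37) = (1528 + (-4 + 2*3))*(-37*(-4 - 37)) = (1528 + (-4 + 6))*(-37*(-41)) = (1528 + 2)*1517 = 1530*1517 = 2321010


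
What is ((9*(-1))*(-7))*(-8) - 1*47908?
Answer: -48412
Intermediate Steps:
((9*(-1))*(-7))*(-8) - 1*47908 = -9*(-7)*(-8) - 47908 = 63*(-8) - 47908 = -504 - 47908 = -48412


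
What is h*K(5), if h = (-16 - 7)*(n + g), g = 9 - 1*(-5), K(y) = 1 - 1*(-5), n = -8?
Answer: -828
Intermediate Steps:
K(y) = 6 (K(y) = 1 + 5 = 6)
g = 14 (g = 9 + 5 = 14)
h = -138 (h = (-16 - 7)*(-8 + 14) = -23*6 = -138)
h*K(5) = -138*6 = -828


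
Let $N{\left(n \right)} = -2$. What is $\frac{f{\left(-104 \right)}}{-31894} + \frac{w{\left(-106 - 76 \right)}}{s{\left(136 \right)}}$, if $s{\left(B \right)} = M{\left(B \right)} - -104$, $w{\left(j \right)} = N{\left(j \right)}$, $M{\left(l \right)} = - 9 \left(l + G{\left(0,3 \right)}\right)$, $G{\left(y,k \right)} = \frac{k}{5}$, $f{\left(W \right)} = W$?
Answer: $\frac{452074}{89733769} \approx 0.0050379$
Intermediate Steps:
$G{\left(y,k \right)} = \frac{k}{5}$ ($G{\left(y,k \right)} = k \frac{1}{5} = \frac{k}{5}$)
$M{\left(l \right)} = - \frac{27}{5} - 9 l$ ($M{\left(l \right)} = - 9 \left(l + \frac{1}{5} \cdot 3\right) = - 9 \left(l + \frac{3}{5}\right) = - 9 \left(\frac{3}{5} + l\right) = - \frac{27}{5} - 9 l$)
$w{\left(j \right)} = -2$
$s{\left(B \right)} = \frac{493}{5} - 9 B$ ($s{\left(B \right)} = \left(- \frac{27}{5} - 9 B\right) - -104 = \left(- \frac{27}{5} - 9 B\right) + 104 = \frac{493}{5} - 9 B$)
$\frac{f{\left(-104 \right)}}{-31894} + \frac{w{\left(-106 - 76 \right)}}{s{\left(136 \right)}} = - \frac{104}{-31894} - \frac{2}{\frac{493}{5} - 1224} = \left(-104\right) \left(- \frac{1}{31894}\right) - \frac{2}{\frac{493}{5} - 1224} = \frac{52}{15947} - \frac{2}{- \frac{5627}{5}} = \frac{52}{15947} - - \frac{10}{5627} = \frac{52}{15947} + \frac{10}{5627} = \frac{452074}{89733769}$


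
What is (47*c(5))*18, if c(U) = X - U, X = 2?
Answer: -2538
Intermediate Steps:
c(U) = 2 - U
(47*c(5))*18 = (47*(2 - 1*5))*18 = (47*(2 - 5))*18 = (47*(-3))*18 = -141*18 = -2538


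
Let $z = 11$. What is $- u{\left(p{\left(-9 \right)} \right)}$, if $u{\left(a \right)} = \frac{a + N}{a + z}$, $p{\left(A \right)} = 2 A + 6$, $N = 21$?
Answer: $9$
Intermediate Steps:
$p{\left(A \right)} = 6 + 2 A$
$u{\left(a \right)} = \frac{21 + a}{11 + a}$ ($u{\left(a \right)} = \frac{a + 21}{a + 11} = \frac{21 + a}{11 + a}$)
$- u{\left(p{\left(-9 \right)} \right)} = - \frac{21 + \left(6 + 2 \left(-9\right)\right)}{11 + \left(6 + 2 \left(-9\right)\right)} = - \frac{21 + \left(6 - 18\right)}{11 + \left(6 - 18\right)} = - \frac{21 - 12}{11 - 12} = - \frac{9}{-1} = - \left(-1\right) 9 = \left(-1\right) \left(-9\right) = 9$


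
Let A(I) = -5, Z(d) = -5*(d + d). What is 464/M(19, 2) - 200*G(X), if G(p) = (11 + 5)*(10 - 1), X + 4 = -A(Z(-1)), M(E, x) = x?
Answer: -28568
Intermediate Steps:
Z(d) = -10*d
X = 1 (X = -4 - 1*(-5) = -4 + 5 = 1)
G(p) = 144 (G(p) = 16*9 = 144)
464/M(19, 2) - 200*G(X) = 464/2 - 200*144 = 464*(½) - 28800 = 232 - 28800 = -28568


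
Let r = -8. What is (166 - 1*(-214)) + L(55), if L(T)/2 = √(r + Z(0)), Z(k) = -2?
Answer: 380 + 2*I*√10 ≈ 380.0 + 6.3246*I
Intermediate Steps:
L(T) = 2*I*√10 (L(T) = 2*√(-8 - 2) = 2*√(-10) = 2*(I*√10) = 2*I*√10)
(166 - 1*(-214)) + L(55) = (166 - 1*(-214)) + 2*I*√10 = (166 + 214) + 2*I*√10 = 380 + 2*I*√10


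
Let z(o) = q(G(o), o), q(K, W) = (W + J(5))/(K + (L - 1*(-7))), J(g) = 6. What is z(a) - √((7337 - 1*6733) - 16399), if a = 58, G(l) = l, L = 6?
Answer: 64/71 - 9*I*√195 ≈ 0.90141 - 125.68*I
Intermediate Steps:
q(K, W) = (6 + W)/(13 + K) (q(K, W) = (W + 6)/(K + (6 - 1*(-7))) = (6 + W)/(K + (6 + 7)) = (6 + W)/(K + 13) = (6 + W)/(13 + K))
z(o) = (6 + o)/(13 + o)
z(a) - √((7337 - 1*6733) - 16399) = (6 + 58)/(13 + 58) - √((7337 - 1*6733) - 16399) = 64/71 - √((7337 - 6733) - 16399) = (1/71)*64 - √(604 - 16399) = 64/71 - √(-15795) = 64/71 - 9*I*√195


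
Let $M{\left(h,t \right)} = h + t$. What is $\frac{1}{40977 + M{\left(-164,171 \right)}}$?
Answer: $\frac{1}{40984} \approx 2.44 \cdot 10^{-5}$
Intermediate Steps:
$\frac{1}{40977 + M{\left(-164,171 \right)}} = \frac{1}{40977 + \left(-164 + 171\right)} = \frac{1}{40977 + 7} = \frac{1}{40984}$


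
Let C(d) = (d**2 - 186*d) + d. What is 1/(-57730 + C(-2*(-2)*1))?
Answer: -1/58454 ≈ -1.7107e-5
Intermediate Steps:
C(d) = d**2 - 185*d
1/(-57730 + C(-2*(-2)*1)) = 1/(-57730 + (-2*(-2)*1)*(-185 - 2*(-2)*1)) = 1/(-57730 + (4*1)*(-185 + 4*1)) = 1/(-57730 + 4*(-185 + 4)) = 1/(-57730 + 4*(-181)) = 1/(-57730 - 724) = 1/(-58454) = -1/58454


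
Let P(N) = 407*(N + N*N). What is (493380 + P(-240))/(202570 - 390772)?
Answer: -3973150/31367 ≈ -126.67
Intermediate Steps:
P(N) = 407*N + 407*N**2 (P(N) = 407*(N + N**2) = 407*N + 407*N**2)
(493380 + P(-240))/(202570 - 390772) = (493380 + 407*(-240)*(1 - 240))/(202570 - 390772) = (493380 + 407*(-240)*(-239))/(-188202) = (493380 + 23345520)*(-1/188202) = 23838900*(-1/188202) = -3973150/31367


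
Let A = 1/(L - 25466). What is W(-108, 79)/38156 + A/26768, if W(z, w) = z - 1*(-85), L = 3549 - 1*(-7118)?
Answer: -2277812423/3778775949648 ≈ -0.00060279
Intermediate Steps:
L = 10667 (L = 3549 + 7118 = 10667)
W(z, w) = 85 + z (W(z, w) = z + 85 = 85 + z)
A = -1/14799 (A = 1/(10667 - 25466) = 1/(-14799) = -1/14799 ≈ -6.7572e-5)
W(-108, 79)/38156 + A/26768 = (85 - 108)/38156 - 1/14799/26768 = -23*1/38156 - 1/14799*1/26768 = -23/38156 - 1/396139632 = -2277812423/3778775949648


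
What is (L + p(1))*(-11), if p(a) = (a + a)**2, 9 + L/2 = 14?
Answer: -154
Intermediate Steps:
L = 10 (L = -18 + 2*14 = -18 + 28 = 10)
p(a) = 4*a**2 (p(a) = (2*a)**2 = 4*a**2)
(L + p(1))*(-11) = (10 + 4*1**2)*(-11) = (10 + 4*1)*(-11) = (10 + 4)*(-11) = 14*(-11) = -154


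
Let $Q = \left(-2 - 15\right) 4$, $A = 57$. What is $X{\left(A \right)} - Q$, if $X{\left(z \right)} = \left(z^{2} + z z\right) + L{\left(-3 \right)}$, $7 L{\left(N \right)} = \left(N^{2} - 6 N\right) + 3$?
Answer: $\frac{45992}{7} \approx 6570.3$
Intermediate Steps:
$L{\left(N \right)} = \frac{3}{7} - \frac{6 N}{7} + \frac{N^{2}}{7}$ ($L{\left(N \right)} = \frac{\left(N^{2} - 6 N\right) + 3}{7} = \frac{3 + N^{2} - 6 N}{7} = \frac{3}{7} - \frac{6 N}{7} + \frac{N^{2}}{7}$)
$Q = -68$ ($Q = \left(-17\right) 4 = -68$)
$X{\left(z \right)} = \frac{30}{7} + 2 z^{2}$ ($X{\left(z \right)} = \left(z^{2} + z z\right) + \left(\frac{3}{7} - - \frac{18}{7} + \frac{\left(-3\right)^{2}}{7}\right) = \left(z^{2} + z^{2}\right) + \left(\frac{3}{7} + \frac{18}{7} + \frac{1}{7} \cdot 9\right) = 2 z^{2} + \left(\frac{3}{7} + \frac{18}{7} + \frac{9}{7}\right) = 2 z^{2} + \frac{30}{7} = \frac{30}{7} + 2 z^{2}$)
$X{\left(A \right)} - Q = \left(\frac{30}{7} + 2 \cdot 57^{2}\right) - -68 = \left(\frac{30}{7} + 2 \cdot 3249\right) + 68 = \left(\frac{30}{7} + 6498\right) + 68 = \frac{45516}{7} + 68 = \frac{45992}{7}$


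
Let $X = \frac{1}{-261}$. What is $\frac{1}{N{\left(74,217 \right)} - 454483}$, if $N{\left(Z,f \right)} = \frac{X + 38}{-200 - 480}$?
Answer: $- \frac{177480}{80661652757} \approx -2.2003 \cdot 10^{-6}$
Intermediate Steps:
$X = - \frac{1}{261} \approx -0.0038314$
$N{\left(Z,f \right)} = - \frac{9917}{177480}$ ($N{\left(Z,f \right)} = \frac{- \frac{1}{261} + 38}{-200 - 480} = \frac{9917}{261 \left(-680\right)} = \frac{9917}{261} \left(- \frac{1}{680}\right) = - \frac{9917}{177480}$)
$\frac{1}{N{\left(74,217 \right)} - 454483} = \frac{1}{- \frac{9917}{177480} - 454483} = \frac{1}{- \frac{80661652757}{177480}} = - \frac{177480}{80661652757}$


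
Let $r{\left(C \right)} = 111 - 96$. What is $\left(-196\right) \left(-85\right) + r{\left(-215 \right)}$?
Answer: $16675$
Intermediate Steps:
$r{\left(C \right)} = 15$
$\left(-196\right) \left(-85\right) + r{\left(-215 \right)} = \left(-196\right) \left(-85\right) + 15 = 16660 + 15 = 16675$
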